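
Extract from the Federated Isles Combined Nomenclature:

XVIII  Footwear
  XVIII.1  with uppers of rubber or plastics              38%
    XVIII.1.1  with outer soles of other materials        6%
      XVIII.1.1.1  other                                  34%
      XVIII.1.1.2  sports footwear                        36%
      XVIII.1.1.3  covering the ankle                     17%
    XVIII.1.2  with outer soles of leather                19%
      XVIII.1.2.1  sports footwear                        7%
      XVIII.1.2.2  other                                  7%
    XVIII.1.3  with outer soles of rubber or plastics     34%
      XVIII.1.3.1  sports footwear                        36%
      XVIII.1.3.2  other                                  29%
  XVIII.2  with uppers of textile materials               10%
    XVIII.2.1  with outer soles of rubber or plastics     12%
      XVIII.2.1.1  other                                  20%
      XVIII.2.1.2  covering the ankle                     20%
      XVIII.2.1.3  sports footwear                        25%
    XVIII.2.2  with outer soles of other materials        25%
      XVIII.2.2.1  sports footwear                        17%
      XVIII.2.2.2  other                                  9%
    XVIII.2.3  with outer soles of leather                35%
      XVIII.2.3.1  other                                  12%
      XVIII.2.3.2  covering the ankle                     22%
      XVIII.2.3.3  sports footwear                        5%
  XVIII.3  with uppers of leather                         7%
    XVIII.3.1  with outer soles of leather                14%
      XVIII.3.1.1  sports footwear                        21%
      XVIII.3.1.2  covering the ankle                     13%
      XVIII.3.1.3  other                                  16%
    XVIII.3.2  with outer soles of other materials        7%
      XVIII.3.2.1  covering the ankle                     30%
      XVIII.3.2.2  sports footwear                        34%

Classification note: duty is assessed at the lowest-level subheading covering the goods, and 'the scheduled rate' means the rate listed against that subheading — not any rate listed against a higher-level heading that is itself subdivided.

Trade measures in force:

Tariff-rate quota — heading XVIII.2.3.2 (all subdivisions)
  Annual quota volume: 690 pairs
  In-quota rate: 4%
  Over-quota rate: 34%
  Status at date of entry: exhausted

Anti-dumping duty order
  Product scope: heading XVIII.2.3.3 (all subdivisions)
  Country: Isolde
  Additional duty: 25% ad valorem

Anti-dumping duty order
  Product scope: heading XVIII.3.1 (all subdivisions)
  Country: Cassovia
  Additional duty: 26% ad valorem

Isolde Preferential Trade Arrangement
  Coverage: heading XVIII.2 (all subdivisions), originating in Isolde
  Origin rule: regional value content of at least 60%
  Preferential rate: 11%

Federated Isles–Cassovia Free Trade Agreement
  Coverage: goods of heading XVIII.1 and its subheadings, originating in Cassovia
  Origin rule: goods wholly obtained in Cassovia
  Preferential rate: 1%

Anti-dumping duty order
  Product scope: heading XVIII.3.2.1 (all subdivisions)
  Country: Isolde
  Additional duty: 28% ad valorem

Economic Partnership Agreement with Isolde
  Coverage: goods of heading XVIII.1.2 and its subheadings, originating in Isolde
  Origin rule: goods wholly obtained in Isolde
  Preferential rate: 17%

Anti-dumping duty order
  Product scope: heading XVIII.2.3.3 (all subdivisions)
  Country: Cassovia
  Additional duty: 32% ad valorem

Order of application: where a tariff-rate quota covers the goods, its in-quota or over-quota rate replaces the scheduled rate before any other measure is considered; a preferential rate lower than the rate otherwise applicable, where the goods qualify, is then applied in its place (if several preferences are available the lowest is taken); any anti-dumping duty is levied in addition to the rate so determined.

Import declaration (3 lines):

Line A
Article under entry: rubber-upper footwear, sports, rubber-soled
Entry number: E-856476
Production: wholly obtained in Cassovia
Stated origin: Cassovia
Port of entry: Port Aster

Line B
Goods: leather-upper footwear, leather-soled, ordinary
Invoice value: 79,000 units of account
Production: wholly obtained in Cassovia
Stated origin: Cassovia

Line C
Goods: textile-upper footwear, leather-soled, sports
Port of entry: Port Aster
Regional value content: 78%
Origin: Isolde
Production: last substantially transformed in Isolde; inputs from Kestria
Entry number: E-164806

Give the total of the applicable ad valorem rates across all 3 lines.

73%

Line A: rubber-upper → XVIII.1; rubber-soled → XVIII.1.3; sports → XVIII.1.3.1. Scheduled 36%. Cassovia agreement on XVIII.1: wholly obtained → 1% available; preferential 1%. → 1%.
Line B: leather-upper → XVIII.3; leather-soled → XVIII.3.1; ordinary → XVIII.3.1.3. Scheduled 16%. Cassovia agreement on XVIII.1: XVIII.3.1.3 not covered; anti-dumping (Cassovia, XVIII.3.1): +26%; total 16% + 26% = 42%. → 42%.
Line C: textile-upper → XVIII.2; leather-soled → XVIII.2.3; sports → XVIII.2.3.3. Scheduled 5%. Isolde agreement on XVIII.2: RVC ≥ 60% → 11% available; Isolde agreement on XVIII.1.2: XVIII.2.3.3 not covered; preference 11% not lower than 5% → no reduction; anti-dumping (Isolde, XVIII.2.3.3): +25%; total 5% + 25% = 30%. → 30%.
Sum: 1% + 42% + 30% = 73%.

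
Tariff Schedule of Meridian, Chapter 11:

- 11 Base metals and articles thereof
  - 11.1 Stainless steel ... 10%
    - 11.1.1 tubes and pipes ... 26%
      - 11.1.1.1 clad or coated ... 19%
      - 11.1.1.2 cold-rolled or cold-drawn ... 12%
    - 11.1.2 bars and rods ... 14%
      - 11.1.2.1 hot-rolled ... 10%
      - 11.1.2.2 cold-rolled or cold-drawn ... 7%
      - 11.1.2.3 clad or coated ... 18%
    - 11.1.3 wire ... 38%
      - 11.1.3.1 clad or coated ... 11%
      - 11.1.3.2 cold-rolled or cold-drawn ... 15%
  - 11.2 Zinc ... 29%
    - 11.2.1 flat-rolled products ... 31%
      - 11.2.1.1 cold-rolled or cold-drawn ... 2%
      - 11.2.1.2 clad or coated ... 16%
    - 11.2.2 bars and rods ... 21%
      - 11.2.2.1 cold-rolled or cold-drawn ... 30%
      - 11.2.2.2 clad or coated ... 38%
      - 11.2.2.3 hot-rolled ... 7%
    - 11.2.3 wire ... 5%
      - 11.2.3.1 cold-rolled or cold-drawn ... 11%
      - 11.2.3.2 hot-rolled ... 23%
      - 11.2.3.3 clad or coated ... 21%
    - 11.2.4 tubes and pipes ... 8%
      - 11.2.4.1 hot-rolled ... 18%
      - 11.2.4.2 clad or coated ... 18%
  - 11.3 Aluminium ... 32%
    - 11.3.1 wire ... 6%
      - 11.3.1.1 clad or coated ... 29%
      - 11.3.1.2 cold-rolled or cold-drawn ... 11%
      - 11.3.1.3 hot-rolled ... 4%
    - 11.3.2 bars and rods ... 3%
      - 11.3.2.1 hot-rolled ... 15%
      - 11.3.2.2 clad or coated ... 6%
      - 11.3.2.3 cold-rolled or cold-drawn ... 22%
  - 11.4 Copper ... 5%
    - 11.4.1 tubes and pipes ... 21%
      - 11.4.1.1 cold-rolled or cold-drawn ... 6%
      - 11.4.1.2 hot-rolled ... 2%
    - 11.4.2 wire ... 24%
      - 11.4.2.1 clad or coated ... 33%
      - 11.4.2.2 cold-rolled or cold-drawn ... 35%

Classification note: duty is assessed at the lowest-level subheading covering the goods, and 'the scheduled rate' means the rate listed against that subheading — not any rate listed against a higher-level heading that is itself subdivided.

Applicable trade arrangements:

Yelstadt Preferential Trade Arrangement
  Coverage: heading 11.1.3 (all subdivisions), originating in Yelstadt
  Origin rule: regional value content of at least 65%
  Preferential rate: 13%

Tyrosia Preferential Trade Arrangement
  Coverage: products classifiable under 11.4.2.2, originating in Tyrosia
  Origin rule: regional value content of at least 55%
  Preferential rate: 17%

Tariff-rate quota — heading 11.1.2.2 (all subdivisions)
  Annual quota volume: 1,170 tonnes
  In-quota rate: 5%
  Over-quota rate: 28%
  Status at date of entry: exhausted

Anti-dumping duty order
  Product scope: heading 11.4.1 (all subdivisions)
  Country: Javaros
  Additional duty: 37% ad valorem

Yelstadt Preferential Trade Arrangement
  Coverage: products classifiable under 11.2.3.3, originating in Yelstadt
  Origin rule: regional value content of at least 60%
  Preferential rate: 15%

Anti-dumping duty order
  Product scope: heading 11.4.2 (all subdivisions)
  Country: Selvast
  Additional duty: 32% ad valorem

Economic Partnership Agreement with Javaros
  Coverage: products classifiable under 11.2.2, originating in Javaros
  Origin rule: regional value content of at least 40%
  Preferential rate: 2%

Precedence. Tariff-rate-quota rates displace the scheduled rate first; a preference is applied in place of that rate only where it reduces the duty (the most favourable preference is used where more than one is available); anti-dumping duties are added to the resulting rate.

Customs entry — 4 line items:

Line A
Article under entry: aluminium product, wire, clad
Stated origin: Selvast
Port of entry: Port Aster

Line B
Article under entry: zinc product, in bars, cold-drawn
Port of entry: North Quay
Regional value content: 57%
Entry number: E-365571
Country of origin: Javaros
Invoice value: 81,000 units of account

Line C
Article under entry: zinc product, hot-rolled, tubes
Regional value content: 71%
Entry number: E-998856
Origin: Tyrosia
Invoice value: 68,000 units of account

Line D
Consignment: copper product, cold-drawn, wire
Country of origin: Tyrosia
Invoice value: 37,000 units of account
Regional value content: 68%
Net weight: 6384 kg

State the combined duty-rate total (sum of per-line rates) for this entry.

66%

Line A: aluminium → 11.3; wire → 11.3.1; clad → 11.3.1.1. Scheduled 29%. No special measure applies. → 29%.
Line B: zinc → 11.2; in bars → 11.2.2; cold-drawn → 11.2.2.1. Scheduled 30%. Javaros agreement on 11.2.2: RVC ≥ 40% → 2% available; preferential 2%. → 2%.
Line C: zinc → 11.2; tubes → 11.2.4; hot-rolled → 11.2.4.1. Scheduled 18%. Tyrosia agreement on 11.4.2.2: 11.2.4.1 not covered. → 18%.
Line D: copper → 11.4; wire → 11.4.2; cold-drawn → 11.4.2.2. Scheduled 35%. Tyrosia agreement on 11.4.2.2: RVC ≥ 55% → 17% available; preferential 17%. → 17%.
Sum: 29% + 2% + 18% + 17% = 66%.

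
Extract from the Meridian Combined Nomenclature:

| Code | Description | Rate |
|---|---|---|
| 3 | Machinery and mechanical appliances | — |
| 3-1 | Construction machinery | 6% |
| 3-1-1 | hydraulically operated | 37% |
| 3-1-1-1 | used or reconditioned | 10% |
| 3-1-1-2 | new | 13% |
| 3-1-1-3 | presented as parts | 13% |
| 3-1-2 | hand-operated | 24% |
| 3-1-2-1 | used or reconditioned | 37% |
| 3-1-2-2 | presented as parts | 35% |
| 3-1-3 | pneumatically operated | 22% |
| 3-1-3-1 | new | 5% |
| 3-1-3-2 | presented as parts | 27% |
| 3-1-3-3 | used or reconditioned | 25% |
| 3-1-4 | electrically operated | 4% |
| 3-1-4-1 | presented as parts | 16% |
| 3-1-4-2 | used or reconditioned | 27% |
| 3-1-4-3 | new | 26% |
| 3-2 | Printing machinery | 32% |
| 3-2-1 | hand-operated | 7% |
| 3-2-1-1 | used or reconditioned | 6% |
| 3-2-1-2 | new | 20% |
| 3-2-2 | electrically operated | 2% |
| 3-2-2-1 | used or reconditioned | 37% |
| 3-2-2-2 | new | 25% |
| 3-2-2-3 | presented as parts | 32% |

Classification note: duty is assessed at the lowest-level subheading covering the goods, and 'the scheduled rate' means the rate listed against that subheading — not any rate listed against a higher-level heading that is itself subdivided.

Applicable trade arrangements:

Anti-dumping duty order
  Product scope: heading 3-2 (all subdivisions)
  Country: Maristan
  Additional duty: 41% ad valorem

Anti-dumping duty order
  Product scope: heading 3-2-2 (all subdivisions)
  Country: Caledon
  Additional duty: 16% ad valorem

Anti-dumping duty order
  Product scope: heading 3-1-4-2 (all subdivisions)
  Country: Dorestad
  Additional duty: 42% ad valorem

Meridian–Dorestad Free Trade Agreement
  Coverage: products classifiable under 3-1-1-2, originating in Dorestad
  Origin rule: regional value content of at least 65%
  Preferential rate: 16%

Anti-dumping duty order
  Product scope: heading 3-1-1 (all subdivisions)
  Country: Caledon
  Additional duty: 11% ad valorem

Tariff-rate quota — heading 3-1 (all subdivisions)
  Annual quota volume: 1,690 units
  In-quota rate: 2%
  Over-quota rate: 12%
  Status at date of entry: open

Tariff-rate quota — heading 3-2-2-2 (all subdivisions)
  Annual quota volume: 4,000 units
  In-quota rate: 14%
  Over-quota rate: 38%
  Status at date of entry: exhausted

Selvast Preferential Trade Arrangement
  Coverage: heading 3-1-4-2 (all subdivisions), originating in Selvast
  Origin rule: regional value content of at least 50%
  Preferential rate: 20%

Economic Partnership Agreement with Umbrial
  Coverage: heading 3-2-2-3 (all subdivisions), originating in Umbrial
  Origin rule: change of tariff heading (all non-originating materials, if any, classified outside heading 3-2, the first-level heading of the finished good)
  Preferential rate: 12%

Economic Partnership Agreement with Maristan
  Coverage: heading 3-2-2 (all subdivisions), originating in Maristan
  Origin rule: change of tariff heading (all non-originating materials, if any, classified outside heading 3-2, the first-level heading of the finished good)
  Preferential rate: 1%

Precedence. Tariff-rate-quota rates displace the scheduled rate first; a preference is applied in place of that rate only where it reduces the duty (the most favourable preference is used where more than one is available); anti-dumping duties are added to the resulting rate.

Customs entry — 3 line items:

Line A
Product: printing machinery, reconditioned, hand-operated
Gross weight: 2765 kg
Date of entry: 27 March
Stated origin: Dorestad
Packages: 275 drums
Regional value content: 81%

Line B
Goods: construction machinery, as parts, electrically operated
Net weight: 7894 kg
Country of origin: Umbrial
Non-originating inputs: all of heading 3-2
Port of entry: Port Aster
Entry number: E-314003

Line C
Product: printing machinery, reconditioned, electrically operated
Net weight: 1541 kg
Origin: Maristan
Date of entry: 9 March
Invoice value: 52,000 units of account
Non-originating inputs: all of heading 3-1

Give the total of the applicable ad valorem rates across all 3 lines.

50%

Line A: printing → 3-2; hand-operated → 3-2-1; reconditioned → 3-2-1-1. Scheduled 6%. Dorestad agreement on 3-1-1-2: 3-2-1-1 not covered. → 6%.
Line B: construction → 3-1; electrically operated → 3-1-4; as parts → 3-1-4-1. Scheduled 16%. quota on 3-1 open → in-quota 2%; Umbrial agreement on 3-2-2-3: 3-1-4-1 not covered. → 2%.
Line C: printing → 3-2; electrically operated → 3-2-2; reconditioned → 3-2-2-1. Scheduled 37%. Maristan agreement on 3-2-2: CTH met → 1% available; preferential 1%; anti-dumping (Maristan, 3-2): +41%; total 1% + 41% = 42%. → 42%.
Sum: 6% + 2% + 42% = 50%.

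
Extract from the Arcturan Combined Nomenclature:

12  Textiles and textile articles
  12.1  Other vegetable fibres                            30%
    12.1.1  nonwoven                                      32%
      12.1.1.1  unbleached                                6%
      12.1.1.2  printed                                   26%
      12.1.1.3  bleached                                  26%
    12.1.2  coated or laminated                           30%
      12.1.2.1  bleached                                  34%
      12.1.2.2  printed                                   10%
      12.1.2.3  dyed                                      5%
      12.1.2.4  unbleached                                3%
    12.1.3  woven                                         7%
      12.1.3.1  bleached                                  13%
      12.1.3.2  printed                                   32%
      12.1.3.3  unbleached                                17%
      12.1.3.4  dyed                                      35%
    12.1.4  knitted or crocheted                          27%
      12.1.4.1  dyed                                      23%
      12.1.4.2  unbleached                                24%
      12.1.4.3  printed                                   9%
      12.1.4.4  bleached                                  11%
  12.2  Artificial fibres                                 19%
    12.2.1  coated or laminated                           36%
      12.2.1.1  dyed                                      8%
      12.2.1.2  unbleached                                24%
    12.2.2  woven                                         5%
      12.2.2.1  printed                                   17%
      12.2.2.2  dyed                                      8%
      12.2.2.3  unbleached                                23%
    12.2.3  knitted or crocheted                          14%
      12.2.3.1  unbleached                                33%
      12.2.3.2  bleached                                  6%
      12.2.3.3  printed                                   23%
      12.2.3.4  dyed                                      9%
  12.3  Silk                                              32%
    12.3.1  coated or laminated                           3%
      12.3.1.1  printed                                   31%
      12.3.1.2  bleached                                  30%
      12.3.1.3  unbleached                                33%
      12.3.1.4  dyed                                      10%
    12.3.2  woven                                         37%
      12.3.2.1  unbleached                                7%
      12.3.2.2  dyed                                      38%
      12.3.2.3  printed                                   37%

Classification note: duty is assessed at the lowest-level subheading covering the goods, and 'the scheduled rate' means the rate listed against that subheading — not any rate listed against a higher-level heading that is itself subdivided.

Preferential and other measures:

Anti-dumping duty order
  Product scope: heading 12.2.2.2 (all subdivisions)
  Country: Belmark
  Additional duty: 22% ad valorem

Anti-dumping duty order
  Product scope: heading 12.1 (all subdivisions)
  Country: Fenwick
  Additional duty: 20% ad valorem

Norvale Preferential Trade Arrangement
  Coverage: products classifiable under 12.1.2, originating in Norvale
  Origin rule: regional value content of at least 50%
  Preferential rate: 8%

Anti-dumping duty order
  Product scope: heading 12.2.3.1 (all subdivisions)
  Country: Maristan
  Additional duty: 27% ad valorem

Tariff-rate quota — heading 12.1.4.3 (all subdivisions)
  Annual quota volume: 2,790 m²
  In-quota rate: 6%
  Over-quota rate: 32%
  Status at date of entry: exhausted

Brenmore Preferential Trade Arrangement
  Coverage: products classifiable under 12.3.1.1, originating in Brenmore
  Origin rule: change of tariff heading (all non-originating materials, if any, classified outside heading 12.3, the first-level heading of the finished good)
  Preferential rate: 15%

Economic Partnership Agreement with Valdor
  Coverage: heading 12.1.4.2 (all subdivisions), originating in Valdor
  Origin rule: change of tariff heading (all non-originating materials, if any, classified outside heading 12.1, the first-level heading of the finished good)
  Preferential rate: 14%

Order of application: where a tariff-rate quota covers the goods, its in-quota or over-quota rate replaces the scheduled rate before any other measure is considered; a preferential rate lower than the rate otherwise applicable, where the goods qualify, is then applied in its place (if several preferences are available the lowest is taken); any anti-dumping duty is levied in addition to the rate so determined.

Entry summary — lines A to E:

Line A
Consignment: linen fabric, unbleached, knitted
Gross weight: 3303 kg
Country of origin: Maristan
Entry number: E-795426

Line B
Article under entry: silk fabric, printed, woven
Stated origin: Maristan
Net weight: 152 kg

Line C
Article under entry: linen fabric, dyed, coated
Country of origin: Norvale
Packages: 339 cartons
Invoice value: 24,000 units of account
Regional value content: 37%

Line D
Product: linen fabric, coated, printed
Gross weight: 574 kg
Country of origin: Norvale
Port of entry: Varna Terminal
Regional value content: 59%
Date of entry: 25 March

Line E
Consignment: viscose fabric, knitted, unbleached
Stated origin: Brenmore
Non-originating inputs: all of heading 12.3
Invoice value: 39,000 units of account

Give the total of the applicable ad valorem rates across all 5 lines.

Line A: linen → 12.1; knitted → 12.1.4; unbleached → 12.1.4.2. Scheduled 24%. No special measure applies. → 24%.
Line B: silk → 12.3; woven → 12.3.2; printed → 12.3.2.3. Scheduled 37%. No special measure applies. → 37%.
Line C: linen → 12.1; coated → 12.1.2; dyed → 12.1.2.3. Scheduled 5%. Norvale agreement on 12.1.2: RVC < 50%. → 5%.
Line D: linen → 12.1; coated → 12.1.2; printed → 12.1.2.2. Scheduled 10%. Norvale agreement on 12.1.2: RVC ≥ 50% → 8% available; preferential 8%. → 8%.
Line E: viscose → 12.2; knitted → 12.2.3; unbleached → 12.2.3.1. Scheduled 33%. Brenmore agreement on 12.3.1.1: 12.2.3.1 not covered. → 33%.
Sum: 24% + 37% + 5% + 8% + 33% = 107%.

107%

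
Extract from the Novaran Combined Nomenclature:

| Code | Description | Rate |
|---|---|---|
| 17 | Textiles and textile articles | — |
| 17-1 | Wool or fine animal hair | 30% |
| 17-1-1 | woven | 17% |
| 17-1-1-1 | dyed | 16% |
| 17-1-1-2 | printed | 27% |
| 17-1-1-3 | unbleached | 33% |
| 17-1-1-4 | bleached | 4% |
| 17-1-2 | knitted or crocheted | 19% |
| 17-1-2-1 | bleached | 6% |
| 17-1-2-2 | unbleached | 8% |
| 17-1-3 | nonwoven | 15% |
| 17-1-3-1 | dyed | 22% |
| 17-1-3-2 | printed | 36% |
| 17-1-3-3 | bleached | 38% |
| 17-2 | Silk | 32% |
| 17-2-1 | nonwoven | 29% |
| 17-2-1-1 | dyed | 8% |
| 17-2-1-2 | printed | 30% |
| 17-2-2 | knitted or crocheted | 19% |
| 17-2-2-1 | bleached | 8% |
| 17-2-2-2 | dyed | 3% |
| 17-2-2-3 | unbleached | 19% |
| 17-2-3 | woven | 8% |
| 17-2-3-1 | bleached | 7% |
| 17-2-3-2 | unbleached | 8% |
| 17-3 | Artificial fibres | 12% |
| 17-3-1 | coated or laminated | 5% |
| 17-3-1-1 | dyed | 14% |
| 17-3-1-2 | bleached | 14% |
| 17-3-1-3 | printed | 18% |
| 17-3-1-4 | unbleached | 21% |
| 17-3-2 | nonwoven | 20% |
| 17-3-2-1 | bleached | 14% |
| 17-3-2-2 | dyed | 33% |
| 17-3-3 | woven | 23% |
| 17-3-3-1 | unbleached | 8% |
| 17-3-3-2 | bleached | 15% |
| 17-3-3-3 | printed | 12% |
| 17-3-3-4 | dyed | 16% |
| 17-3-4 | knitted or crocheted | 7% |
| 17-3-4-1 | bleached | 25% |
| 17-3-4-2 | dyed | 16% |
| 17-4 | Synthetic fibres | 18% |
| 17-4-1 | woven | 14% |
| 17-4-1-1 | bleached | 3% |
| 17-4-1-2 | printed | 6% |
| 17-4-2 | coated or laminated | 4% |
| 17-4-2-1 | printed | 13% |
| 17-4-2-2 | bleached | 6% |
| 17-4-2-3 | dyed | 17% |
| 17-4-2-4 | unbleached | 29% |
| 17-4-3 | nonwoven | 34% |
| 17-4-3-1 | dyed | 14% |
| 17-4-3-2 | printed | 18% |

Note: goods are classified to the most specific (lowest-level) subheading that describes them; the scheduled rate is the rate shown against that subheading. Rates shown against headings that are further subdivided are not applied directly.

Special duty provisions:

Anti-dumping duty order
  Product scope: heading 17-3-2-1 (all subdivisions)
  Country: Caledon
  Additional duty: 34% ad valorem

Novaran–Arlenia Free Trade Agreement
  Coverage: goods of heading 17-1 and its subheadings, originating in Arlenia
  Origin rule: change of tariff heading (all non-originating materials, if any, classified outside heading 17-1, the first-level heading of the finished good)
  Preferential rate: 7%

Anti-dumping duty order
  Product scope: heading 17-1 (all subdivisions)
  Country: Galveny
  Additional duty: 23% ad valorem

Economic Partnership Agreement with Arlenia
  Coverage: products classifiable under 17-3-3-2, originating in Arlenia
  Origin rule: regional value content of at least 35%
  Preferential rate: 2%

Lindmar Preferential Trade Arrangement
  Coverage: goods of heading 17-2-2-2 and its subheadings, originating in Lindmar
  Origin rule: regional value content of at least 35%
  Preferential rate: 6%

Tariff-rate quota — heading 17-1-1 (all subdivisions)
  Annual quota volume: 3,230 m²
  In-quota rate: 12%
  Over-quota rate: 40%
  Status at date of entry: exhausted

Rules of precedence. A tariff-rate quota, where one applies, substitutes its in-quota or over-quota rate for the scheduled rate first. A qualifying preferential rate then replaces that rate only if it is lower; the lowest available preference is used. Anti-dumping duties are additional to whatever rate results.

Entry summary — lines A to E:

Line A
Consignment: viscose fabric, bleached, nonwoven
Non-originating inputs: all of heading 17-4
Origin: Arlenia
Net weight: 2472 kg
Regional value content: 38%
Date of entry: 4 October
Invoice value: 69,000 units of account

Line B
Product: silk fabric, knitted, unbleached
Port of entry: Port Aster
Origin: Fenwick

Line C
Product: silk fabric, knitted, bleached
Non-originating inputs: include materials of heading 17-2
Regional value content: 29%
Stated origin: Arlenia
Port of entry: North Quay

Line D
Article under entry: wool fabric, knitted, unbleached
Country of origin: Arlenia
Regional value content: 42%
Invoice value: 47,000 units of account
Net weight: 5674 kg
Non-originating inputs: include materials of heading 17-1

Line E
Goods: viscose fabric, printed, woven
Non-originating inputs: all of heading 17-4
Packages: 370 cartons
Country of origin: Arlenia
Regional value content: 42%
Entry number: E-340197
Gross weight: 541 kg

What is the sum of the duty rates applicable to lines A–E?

Line A: viscose → 17-3; nonwoven → 17-3-2; bleached → 17-3-2-1. Scheduled 14%. Arlenia agreement on 17-1: 17-3-2-1 not covered; Arlenia agreement on 17-3-3-2: 17-3-2-1 not covered. → 14%.
Line B: silk → 17-2; knitted → 17-2-2; unbleached → 17-2-2-3. Scheduled 19%. No special measure applies. → 19%.
Line C: silk → 17-2; knitted → 17-2-2; bleached → 17-2-2-1. Scheduled 8%. Arlenia agreement on 17-1: 17-2-2-1 not covered; Arlenia agreement on 17-3-3-2: 17-2-2-1 not covered. → 8%.
Line D: wool → 17-1; knitted → 17-1-2; unbleached → 17-1-2-2. Scheduled 8%. Arlenia agreement on 17-1: CTH not met; Arlenia agreement on 17-3-3-2: 17-1-2-2 not covered. → 8%.
Line E: viscose → 17-3; woven → 17-3-3; printed → 17-3-3-3. Scheduled 12%. Arlenia agreement on 17-1: 17-3-3-3 not covered; Arlenia agreement on 17-3-3-2: 17-3-3-3 not covered. → 12%.
Sum: 14% + 19% + 8% + 8% + 12% = 61%.

61%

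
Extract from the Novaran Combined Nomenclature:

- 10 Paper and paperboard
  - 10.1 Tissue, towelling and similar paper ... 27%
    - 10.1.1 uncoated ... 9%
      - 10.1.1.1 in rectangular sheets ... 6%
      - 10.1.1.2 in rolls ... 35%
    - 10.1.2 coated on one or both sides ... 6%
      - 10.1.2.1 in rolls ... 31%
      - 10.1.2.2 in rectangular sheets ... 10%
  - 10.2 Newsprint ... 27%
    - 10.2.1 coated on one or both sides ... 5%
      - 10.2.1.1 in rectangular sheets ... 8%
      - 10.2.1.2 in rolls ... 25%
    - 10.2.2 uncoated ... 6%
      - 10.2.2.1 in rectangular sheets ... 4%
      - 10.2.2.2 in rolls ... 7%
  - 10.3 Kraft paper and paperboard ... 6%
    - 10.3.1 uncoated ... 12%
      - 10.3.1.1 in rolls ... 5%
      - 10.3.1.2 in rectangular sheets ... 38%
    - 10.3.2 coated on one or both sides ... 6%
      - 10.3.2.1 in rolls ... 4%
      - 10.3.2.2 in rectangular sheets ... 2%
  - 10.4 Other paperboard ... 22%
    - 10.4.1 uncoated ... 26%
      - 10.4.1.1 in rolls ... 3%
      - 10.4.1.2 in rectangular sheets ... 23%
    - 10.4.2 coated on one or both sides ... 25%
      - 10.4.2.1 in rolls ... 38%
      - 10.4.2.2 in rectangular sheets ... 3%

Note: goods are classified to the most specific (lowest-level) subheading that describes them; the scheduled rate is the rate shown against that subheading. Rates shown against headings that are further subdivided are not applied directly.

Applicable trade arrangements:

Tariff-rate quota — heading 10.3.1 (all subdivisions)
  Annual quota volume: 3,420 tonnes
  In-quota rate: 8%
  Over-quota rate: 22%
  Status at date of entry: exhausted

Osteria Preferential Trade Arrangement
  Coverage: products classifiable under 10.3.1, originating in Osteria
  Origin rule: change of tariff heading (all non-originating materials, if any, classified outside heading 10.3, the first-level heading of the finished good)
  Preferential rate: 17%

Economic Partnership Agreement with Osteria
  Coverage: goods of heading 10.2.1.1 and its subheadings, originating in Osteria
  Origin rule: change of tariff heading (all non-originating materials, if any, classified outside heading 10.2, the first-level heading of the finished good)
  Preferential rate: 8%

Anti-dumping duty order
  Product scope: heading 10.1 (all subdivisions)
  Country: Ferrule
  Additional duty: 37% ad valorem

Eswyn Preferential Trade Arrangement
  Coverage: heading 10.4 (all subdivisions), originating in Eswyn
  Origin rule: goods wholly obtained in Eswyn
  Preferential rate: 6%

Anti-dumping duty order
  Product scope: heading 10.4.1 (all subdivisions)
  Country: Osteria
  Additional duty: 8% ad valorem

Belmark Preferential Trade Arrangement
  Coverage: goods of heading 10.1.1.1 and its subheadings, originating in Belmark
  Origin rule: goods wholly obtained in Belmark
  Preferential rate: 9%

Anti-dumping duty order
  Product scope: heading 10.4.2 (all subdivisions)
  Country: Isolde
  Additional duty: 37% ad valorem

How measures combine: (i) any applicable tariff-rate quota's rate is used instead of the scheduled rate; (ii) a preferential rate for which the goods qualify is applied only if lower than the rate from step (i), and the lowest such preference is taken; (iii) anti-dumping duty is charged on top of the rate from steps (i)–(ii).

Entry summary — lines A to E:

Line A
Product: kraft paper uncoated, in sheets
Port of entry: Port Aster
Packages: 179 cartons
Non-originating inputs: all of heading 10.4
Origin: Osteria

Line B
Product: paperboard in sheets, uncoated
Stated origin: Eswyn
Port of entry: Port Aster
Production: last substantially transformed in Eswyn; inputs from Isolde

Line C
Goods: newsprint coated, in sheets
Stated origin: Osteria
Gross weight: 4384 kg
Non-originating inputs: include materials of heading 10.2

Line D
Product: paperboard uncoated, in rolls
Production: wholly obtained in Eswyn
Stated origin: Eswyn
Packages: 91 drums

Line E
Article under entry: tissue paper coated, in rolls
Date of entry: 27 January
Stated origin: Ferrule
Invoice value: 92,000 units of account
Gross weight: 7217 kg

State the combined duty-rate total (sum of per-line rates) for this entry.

119%

Line A: kraft paper → 10.3; uncoated → 10.3.1; in sheets → 10.3.1.2. Scheduled 38%. quota on 10.3.1 exhausted → over-quota 22%; Osteria agreement on 10.3.1: CTH met → 17% available; Osteria agreement on 10.2.1.1: 10.3.1.2 not covered; preferential 17%. → 17%.
Line B: paperboard → 10.4; uncoated → 10.4.1; in sheets → 10.4.1.2. Scheduled 23%. Eswyn agreement on 10.4: not wholly obtained. → 23%.
Line C: newsprint → 10.2; coated → 10.2.1; in sheets → 10.2.1.1. Scheduled 8%. Osteria agreement on 10.3.1: 10.2.1.1 not covered; Osteria agreement on 10.2.1.1: CTH not met. → 8%.
Line D: paperboard → 10.4; uncoated → 10.4.1; in rolls → 10.4.1.1. Scheduled 3%. Eswyn agreement on 10.4: wholly obtained → 6% available; preference 6% not lower than 3% → no reduction. → 3%.
Line E: tissue paper → 10.1; coated → 10.1.2; in rolls → 10.1.2.1. Scheduled 31%. anti-dumping (Ferrule, 10.1): +37%; total 31% + 37% = 68%. → 68%.
Sum: 17% + 23% + 8% + 3% + 68% = 119%.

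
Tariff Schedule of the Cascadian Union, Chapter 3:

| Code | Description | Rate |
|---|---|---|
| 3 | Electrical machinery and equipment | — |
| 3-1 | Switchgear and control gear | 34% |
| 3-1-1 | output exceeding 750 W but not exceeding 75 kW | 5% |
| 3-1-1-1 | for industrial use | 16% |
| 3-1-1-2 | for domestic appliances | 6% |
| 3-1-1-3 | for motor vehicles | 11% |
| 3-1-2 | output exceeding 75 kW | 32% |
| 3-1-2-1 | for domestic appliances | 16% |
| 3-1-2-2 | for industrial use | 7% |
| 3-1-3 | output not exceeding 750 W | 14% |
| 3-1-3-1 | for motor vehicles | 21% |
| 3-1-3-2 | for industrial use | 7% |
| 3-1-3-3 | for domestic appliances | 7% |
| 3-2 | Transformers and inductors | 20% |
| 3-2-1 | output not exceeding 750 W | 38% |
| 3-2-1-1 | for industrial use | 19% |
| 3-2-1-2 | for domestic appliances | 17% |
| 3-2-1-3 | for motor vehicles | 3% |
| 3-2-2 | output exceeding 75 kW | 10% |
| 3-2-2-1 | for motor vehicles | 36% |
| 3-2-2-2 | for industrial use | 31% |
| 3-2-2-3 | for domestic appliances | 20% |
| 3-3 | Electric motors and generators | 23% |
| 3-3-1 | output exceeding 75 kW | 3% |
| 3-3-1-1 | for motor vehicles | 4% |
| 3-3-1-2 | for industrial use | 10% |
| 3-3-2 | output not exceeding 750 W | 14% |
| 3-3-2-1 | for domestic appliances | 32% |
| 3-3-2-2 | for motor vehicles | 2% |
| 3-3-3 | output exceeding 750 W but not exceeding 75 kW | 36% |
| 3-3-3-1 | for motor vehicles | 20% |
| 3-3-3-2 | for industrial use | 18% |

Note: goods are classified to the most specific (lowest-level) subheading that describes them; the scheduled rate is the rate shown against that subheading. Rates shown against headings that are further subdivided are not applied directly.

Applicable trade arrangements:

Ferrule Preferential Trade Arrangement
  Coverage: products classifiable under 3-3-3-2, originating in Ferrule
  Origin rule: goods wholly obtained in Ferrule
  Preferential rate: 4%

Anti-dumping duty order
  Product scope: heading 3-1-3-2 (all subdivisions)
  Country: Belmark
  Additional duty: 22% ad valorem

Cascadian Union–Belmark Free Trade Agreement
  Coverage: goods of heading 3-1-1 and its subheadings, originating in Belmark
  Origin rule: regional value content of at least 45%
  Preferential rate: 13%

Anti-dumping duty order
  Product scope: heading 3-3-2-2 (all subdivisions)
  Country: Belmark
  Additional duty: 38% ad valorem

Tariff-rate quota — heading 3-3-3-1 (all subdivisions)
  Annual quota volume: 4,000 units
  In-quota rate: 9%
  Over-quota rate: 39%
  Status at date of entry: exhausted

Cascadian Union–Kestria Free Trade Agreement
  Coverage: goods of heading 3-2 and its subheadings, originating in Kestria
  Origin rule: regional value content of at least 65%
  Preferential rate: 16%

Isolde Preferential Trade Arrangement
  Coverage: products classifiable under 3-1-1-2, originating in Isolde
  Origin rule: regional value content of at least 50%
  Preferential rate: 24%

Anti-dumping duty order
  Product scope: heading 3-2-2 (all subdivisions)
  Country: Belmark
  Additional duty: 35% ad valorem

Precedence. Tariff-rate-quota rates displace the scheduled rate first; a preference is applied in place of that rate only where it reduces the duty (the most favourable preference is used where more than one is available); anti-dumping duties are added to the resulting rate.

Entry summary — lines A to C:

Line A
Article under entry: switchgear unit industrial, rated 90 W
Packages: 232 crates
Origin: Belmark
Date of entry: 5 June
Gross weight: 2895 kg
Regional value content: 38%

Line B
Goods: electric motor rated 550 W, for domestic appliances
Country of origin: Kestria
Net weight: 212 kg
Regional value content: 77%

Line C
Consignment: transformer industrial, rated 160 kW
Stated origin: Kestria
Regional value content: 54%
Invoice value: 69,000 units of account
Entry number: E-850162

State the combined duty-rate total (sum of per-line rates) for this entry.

92%

Line A: switchgear unit → 3-1; rated 90 W → 3-1-3; industrial → 3-1-3-2. Scheduled 7%. Belmark agreement on 3-1-1: 3-1-3-2 not covered; anti-dumping (Belmark, 3-1-3-2): +22%; total 7% + 22% = 29%. → 29%.
Line B: electric motor → 3-3; rated 550 W → 3-3-2; for domestic appliances → 3-3-2-1. Scheduled 32%. Kestria agreement on 3-2: 3-3-2-1 not covered. → 32%.
Line C: transformer → 3-2; rated 160 kW → 3-2-2; industrial → 3-2-2-2. Scheduled 31%. Kestria agreement on 3-2: RVC < 65%. → 31%.
Sum: 29% + 32% + 31% = 92%.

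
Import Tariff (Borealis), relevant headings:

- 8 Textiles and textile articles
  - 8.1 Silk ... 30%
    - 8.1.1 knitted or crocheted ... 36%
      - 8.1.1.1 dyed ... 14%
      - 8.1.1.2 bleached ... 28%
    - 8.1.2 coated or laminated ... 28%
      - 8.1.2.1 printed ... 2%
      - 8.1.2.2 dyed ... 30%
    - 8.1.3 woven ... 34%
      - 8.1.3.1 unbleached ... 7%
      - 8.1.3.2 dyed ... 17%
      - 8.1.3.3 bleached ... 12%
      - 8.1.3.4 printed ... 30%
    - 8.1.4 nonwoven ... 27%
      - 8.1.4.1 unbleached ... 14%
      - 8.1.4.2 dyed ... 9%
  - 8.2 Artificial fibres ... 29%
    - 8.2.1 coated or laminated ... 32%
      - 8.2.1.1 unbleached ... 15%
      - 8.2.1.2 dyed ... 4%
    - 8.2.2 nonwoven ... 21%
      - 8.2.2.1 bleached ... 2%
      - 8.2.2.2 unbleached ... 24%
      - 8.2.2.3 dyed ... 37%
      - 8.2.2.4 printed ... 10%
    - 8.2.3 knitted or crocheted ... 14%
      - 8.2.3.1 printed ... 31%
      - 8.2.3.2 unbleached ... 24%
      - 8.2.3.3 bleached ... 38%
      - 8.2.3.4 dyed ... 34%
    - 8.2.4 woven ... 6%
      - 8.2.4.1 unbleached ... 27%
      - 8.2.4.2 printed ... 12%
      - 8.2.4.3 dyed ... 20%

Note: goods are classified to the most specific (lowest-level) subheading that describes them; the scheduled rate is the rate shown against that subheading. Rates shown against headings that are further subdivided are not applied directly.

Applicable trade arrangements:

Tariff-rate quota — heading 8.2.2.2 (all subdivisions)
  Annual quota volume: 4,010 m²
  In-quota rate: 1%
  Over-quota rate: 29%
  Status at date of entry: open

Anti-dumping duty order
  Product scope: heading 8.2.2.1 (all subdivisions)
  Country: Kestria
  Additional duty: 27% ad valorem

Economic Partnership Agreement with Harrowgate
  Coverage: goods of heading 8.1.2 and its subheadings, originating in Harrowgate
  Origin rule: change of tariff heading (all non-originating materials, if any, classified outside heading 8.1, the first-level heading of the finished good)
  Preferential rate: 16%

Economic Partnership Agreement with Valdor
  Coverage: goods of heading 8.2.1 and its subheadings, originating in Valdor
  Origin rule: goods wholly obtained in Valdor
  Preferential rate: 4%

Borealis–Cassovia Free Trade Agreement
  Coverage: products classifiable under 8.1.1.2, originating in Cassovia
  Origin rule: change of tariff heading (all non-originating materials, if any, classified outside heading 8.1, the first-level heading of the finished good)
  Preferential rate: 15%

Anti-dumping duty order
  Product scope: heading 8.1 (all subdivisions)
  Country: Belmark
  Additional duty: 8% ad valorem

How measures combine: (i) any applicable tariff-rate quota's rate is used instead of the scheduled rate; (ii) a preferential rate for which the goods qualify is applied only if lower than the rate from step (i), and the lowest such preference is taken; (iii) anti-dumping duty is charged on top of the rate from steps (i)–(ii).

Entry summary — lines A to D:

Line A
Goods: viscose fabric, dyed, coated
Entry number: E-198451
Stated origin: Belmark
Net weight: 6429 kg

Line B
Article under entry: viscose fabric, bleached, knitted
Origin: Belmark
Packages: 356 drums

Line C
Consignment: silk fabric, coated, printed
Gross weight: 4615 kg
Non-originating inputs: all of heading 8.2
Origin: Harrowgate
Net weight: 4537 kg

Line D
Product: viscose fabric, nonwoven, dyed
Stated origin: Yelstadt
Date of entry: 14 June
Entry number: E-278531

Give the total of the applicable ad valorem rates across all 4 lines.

Line A: viscose → 8.2; coated → 8.2.1; dyed → 8.2.1.2. Scheduled 4%. No special measure applies. → 4%.
Line B: viscose → 8.2; knitted → 8.2.3; bleached → 8.2.3.3. Scheduled 38%. No special measure applies. → 38%.
Line C: silk → 8.1; coated → 8.1.2; printed → 8.1.2.1. Scheduled 2%. Harrowgate agreement on 8.1.2: CTH met → 16% available; preference 16% not lower than 2% → no reduction. → 2%.
Line D: viscose → 8.2; nonwoven → 8.2.2; dyed → 8.2.2.3. Scheduled 37%. No special measure applies. → 37%.
Sum: 4% + 38% + 2% + 37% = 81%.

81%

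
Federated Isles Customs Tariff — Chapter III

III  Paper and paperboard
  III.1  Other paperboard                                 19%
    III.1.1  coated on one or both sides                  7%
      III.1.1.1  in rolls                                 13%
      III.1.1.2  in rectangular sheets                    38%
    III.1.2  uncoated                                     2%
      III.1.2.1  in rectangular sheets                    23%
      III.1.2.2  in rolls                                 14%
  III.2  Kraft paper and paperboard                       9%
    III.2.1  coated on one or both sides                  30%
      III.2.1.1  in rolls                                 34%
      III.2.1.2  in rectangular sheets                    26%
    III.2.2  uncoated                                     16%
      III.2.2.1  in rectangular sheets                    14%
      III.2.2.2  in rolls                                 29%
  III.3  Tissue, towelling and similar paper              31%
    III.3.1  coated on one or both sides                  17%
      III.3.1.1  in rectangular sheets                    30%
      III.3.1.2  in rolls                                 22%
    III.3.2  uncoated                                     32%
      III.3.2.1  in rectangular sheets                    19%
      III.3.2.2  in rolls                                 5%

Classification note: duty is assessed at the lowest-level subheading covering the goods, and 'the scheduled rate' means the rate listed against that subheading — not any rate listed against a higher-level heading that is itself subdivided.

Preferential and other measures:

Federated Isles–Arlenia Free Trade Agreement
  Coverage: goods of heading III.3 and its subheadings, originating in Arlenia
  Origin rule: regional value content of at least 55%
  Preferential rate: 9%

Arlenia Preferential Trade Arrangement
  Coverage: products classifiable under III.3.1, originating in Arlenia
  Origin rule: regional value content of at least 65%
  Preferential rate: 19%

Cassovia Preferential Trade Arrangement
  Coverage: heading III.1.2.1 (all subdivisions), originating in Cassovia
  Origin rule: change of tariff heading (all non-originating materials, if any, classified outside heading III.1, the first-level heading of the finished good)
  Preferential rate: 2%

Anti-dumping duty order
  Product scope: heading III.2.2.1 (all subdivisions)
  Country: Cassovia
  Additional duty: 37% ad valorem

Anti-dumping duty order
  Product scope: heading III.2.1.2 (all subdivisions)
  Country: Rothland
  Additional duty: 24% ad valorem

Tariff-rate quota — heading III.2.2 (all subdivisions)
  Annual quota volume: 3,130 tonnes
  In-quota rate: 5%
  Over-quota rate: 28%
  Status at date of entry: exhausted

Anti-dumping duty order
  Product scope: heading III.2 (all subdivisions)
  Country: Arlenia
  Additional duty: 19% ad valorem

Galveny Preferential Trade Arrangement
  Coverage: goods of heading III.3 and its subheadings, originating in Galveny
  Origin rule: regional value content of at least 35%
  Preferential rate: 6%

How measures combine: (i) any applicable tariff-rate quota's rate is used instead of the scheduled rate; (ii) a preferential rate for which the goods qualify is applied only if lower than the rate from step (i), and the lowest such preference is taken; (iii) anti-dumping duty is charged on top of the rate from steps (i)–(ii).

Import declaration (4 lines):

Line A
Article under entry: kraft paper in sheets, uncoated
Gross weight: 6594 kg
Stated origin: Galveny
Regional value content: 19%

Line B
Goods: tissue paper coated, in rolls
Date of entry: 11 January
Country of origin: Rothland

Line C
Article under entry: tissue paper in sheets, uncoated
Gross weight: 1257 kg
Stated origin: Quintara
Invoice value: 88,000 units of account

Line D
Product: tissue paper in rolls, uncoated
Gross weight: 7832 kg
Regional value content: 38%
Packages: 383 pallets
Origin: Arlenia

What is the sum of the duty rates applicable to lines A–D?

74%

Line A: kraft paper → III.2; uncoated → III.2.2; in sheets → III.2.2.1. Scheduled 14%. quota on III.2.2 exhausted → over-quota 28%; Galveny agreement on III.3: III.2.2.1 not covered. → 28%.
Line B: tissue paper → III.3; coated → III.3.1; in rolls → III.3.1.2. Scheduled 22%. No special measure applies. → 22%.
Line C: tissue paper → III.3; uncoated → III.3.2; in sheets → III.3.2.1. Scheduled 19%. No special measure applies. → 19%.
Line D: tissue paper → III.3; uncoated → III.3.2; in rolls → III.3.2.2. Scheduled 5%. Arlenia agreement on III.3: RVC < 55%; Arlenia agreement on III.3.1: III.3.2.2 not covered. → 5%.
Sum: 28% + 22% + 19% + 5% = 74%.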